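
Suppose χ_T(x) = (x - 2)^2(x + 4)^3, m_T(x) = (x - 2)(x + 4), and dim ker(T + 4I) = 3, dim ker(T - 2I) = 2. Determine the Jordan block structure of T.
Jordan blocks: (-4, 1), (-4, 1), (-4, 1), (2, 1), (2, 1)

λ = -4: algebraic multiplicity 3 (exponent in χ_T), largest block size 1 (exponent in m_T), 3 blocks (geometric multiplicity). These force block sizes [1, 1, 1].
λ = 2: algebraic multiplicity 2 (exponent in χ_T), largest block size 1 (exponent in m_T), 2 blocks (geometric multiplicity). These force block sizes [1, 1].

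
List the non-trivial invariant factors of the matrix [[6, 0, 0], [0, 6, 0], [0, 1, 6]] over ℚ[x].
x - 6, (x - 6)^2

The Jordan structure of A has elementary divisors (x - 6)^2, (x - 6). Arranging the block sizes at each eigenvalue in decreasing order and taking row products gives the invariant factors.

Invariant factors (smallest first, each dividing the next): x - 6, (x - 6)^2.

Check: the last factor (x - 6)^2 is the minimal polynomial, and the product (x - 6)^3 is the characteristic polynomial.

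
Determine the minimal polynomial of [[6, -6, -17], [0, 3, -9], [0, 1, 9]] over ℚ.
m_A(x) = (x - 6)^3

The characteristic polynomial factors as (x - 6)^3. The minimal polynomial is ∏(x - λ)^{k_λ} where k_λ is the size of the largest Jordan block at λ.

For λ = 6: rank(A - 6I) = 2, and the largest Jordan block has size 3 (the smallest k with rank((A - 6I)^k) = rank((A - 6I)^(k+1))).

So m_A(x) = (x - 6)^3.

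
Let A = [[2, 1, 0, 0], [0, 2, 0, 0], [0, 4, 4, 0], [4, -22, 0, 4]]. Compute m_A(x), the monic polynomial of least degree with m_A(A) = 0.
m_A(x) = (x - 4)(x - 2)^2

The characteristic polynomial factors as (x - 4)^2(x - 2)^2. The minimal polynomial is ∏(x - λ)^{k_λ} where k_λ is the size of the largest Jordan block at λ.

For λ = 2: rank(A - 2I) = 3, and the largest Jordan block has size 2 (the smallest k with rank((A - 2I)^k) = rank((A - 2I)^(k+1))).
For λ = 4: rank(A - 4I) = 2, and the largest Jordan block has size 1 (the smallest k with rank((A - 4I)^k) = rank((A - 4I)^(k+1))).

So m_A(x) = (x - 4)(x - 2)^2.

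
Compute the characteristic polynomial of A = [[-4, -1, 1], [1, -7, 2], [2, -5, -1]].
χ_A(x) = (x + 4)^3

xI - A = [[x + 4, 1, -1], [-1, x + 7, -2], [-2, 5, x + 1]].

Expanding det(xI - A) along the first row:
det(xI - A) = + (x + 4)·det([[x + 7, -2], [5, x + 1]]) - (1)·det([[-1, -2], [-2, x + 1]]) + (-1)·det([[-1, x + 7], [-2, 5]]).

Evaluating gives χ_A(x) = x^3 + 12x^2 + 48x + 64 = (x + 4)^3.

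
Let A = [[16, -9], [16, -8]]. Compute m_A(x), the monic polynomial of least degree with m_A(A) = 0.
m_A(x) = (x - 4)^2

The characteristic polynomial factors as (x - 4)^2. The minimal polynomial is ∏(x - λ)^{k_λ} where k_λ is the size of the largest Jordan block at λ.

For λ = 4: rank(A - 4I) = 1, and the largest Jordan block has size 2 (the smallest k with rank((A - 4I)^k) = rank((A - 4I)^(k+1))).

So m_A(x) = (x - 4)^2.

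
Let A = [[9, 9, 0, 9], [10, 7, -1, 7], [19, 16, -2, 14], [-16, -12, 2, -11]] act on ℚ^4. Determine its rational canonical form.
R = [[0, 0, 0, 9], [1, 0, 0, 6], [0, 1, 0, -3], [0, 0, 1, 3]]

The invariant factors of A (the non-unit diagonal entries of the Smith normal form of xI - A over ℚ[x]) are (x - 3)(x^3 + 3x + 3), each dividing the next. The characteristic polynomial is their product, (x - 3)(x^3 + 3x + 3).

The rational canonical form is the block-diagonal matrix of companion matrices C(f_i):
R = [[0, 0, 0, 9], [1, 0, 0, 6], [0, 1, 0, -3], [0, 0, 1, 3]].

Note the characteristic polynomial does not split into linear factors over ℚ, so A has no Jordan form over ℚ; the rational canonical form exists over any field.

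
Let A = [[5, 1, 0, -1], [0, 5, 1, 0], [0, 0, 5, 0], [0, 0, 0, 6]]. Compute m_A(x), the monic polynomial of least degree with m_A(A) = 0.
m_A(x) = (x - 6)(x - 5)^3

The characteristic polynomial factors as (x - 6)(x - 5)^3. The minimal polynomial is ∏(x - λ)^{k_λ} where k_λ is the size of the largest Jordan block at λ.

For λ = 5: rank(A - 5I) = 3, and the largest Jordan block has size 3 (the smallest k with rank((A - 5I)^k) = rank((A - 5I)^(k+1))).
For λ = 6: rank(A - 6I) = 3, and the largest Jordan block has size 1 (the smallest k with rank((A - 6I)^k) = rank((A - 6I)^(k+1))).

So m_A(x) = (x - 6)(x - 5)^3.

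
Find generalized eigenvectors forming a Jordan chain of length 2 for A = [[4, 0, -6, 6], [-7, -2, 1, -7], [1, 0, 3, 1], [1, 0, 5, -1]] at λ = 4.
We seek v_1 ∈ ker((A - 4I)^2) \ ker(A - 4I), then set v_{i+1} = (A - 4I) v_i.

One such chain is v_1 = [[1, -1, 0, 0]]^T, v_2 = [[0, -1, 1, 1]]^T. Check: (A - 4I) v_2 = [[0, 0, 0, 0]]^T = 0.

v_1 = [[1, -1, 0, 0]]^T, v_2 = [[0, -1, 1, 1]]^T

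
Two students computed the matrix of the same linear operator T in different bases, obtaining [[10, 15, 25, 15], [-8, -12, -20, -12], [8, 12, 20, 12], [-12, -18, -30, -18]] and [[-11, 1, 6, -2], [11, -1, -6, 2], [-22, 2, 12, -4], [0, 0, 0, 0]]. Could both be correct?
Yes.

Two matrices over a field are similar if and only if they have the same invariant factors.

Both A and B have characteristic polynomial x^4 and minimal polynomial x^2. Computing further, both have invariant factors x, x, x^2. Hence A and B are similar.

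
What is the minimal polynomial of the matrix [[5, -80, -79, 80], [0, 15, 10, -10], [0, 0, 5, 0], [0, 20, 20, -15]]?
The characteristic polynomial factors as (x - 5)^3(x + 5). The minimal polynomial is ∏(x - λ)^{k_λ} where k_λ is the size of the largest Jordan block at λ.

For λ = -5: rank(A + 5I) = 3, and the largest Jordan block has size 1 (the smallest k with rank((A + 5I)^k) = rank((A + 5I)^(k+1))).
For λ = 5: rank(A - 5I) = 2, and the largest Jordan block has size 2 (the smallest k with rank((A - 5I)^k) = rank((A - 5I)^(k+1))).

So m_A(x) = (x - 5)^2(x + 5).

m_A(x) = (x - 5)^2(x + 5)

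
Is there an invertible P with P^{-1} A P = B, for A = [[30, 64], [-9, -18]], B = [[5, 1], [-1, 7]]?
Yes.

Two matrices over a field are similar if and only if they have the same invariant factors.

Both A and B have characteristic polynomial (x - 6)^2 and minimal polynomial (x - 6)^2. Computing further, both have invariant factors (x - 6)^2. Hence A and B are similar.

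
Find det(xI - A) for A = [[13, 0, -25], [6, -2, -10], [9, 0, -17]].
χ_A(x) = (x + 2)^3

xI - A = [[x - 13, 0, 25], [-6, x + 2, 10], [-9, 0, x + 17]].

Expanding det(xI - A) along the first row:
det(xI - A) = + (x - 13)·det([[x + 2, 10], [0, x + 17]]) - (0)·det([[-6, 10], [-9, x + 17]]) + (25)·det([[-6, x + 2], [-9, 0]]).

Evaluating gives χ_A(x) = x^3 + 6x^2 + 12x + 8 = (x + 2)^3.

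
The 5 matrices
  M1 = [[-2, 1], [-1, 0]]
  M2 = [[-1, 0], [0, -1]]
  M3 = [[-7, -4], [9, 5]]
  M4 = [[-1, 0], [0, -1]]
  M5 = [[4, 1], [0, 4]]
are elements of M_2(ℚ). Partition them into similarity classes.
Characteristic polynomials: χ_{M1} = (x + 1)^2, χ_{M2} = (x + 1)^2, χ_{M3} = (x + 1)^2, χ_{M4} = (x + 1)^2, χ_{M5} = (x - 4)^2.

{M1, M3}: invariant factors (x + 1)^2.

{M2, M4}: invariant factors x + 1, x + 1.

{M5}: invariant factors (x - 4)^2.

Matrices are similar if and only if their invariant-factor lists agree; the partition into similarity classes is {M1, M3}, {M2, M4}, {M5}.

3 classes: {M1, M3}, {M2, M4}, {M5}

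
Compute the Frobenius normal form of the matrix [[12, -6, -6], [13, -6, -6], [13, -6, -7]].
R = [[0, 0, -6], [1, 0, -6], [0, 1, -1]]

The invariant factors of A (the non-unit diagonal entries of the Smith normal form of xI - A over ℚ[x]) are (x + 1)(x^2 + 6), each dividing the next. The characteristic polynomial is their product, (x + 1)(x^2 + 6).

The rational canonical form is the block-diagonal matrix of companion matrices C(f_i):
R = [[0, 0, -6], [1, 0, -6], [0, 1, -1]].

Note the characteristic polynomial does not split into linear factors over ℚ, so A has no Jordan form over ℚ; the rational canonical form exists over any field.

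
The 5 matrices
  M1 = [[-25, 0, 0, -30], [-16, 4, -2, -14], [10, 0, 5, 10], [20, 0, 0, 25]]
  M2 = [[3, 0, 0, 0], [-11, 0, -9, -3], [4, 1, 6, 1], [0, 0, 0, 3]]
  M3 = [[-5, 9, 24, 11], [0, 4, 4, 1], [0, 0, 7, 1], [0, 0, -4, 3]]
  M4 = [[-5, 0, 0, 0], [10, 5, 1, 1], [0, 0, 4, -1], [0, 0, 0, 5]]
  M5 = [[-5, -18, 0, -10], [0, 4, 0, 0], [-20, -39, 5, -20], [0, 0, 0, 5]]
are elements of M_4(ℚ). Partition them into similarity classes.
3 classes: {M1, M4, M5}, {M2}, {M3}

Characteristic polynomials: χ_{M1} = (x - 5)^2(x - 4)(x + 5), χ_{M2} = (x - 3)^4, χ_{M3} = (x - 5)^2(x - 4)(x + 5), χ_{M4} = (x - 5)^2(x - 4)(x + 5), χ_{M5} = (x - 5)^2(x - 4)(x + 5).

{M1, M4, M5}: invariant factors x - 5, (x - 5)(x - 4)(x + 5).

{M2}: invariant factors x - 3, (x - 3)^3.

{M3}: invariant factors (x - 5)^2(x - 4)(x + 5).

Matrices are similar if and only if their invariant-factor lists agree; the partition into similarity classes is {M1, M4, M5}, {M2}, {M3}.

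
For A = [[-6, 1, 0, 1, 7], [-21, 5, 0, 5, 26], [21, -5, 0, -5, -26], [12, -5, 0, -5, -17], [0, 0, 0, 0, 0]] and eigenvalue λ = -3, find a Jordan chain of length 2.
We seek v_1 ∈ ker((A + 3I)^2) \ ker(A + 3I), then set v_{i+1} = (A + 3I) v_i.

One such chain is v_1 = [[0, -1, 1, 2, 0]]^T, v_2 = [[1, 2, -2, 1, 0]]^T. Check: (A + 3I) v_2 = [[0, 0, 0, 0, 0]]^T = 0.

v_1 = [[0, -1, 1, 2, 0]]^T, v_2 = [[1, 2, -2, 1, 0]]^T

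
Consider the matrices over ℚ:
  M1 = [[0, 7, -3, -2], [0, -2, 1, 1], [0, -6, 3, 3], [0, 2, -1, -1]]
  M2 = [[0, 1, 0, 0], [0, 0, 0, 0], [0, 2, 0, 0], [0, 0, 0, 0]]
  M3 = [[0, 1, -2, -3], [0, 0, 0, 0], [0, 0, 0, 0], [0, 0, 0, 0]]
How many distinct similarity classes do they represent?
Characteristic polynomials: χ_{M1} = x^4, χ_{M2} = x^4, χ_{M3} = x^4.

{M1}: invariant factors x^2, x^2.

{M2, M3}: invariant factors x, x, x^2.

Matrices are similar if and only if their invariant-factor lists agree; the partition into similarity classes is {M1}, {M2, M3}.

2 classes: {M1}, {M2, M3}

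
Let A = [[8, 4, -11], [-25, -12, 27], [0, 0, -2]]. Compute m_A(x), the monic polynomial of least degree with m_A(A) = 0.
m_A(x) = (x + 2)^3

The characteristic polynomial factors as (x + 2)^3. The minimal polynomial is ∏(x - λ)^{k_λ} where k_λ is the size of the largest Jordan block at λ.

For λ = -2: rank(A + 2I) = 2, and the largest Jordan block has size 3 (the smallest k with rank((A + 2I)^k) = rank((A + 2I)^(k+1))).

So m_A(x) = (x + 2)^3.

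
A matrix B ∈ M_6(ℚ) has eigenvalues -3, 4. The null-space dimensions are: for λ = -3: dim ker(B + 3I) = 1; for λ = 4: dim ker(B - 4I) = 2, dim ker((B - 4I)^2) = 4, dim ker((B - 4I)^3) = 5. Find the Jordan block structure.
Jordan blocks: (-3, 1), (4, 3), (4, 2)

λ = -3: successive nullity increments [1] count blocks of size ≥ k; block sizes are [1].
λ = 4: successive nullity increments [2, 2, 1] count blocks of size ≥ k; block sizes are [3, 2].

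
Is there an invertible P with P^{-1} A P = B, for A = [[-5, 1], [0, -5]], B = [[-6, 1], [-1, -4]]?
Yes.

Two matrices over a field are similar if and only if they have the same invariant factors.

Both A and B have characteristic polynomial (x + 5)^2 and minimal polynomial (x + 5)^2. Computing further, both have invariant factors (x + 5)^2. Hence A and B are similar.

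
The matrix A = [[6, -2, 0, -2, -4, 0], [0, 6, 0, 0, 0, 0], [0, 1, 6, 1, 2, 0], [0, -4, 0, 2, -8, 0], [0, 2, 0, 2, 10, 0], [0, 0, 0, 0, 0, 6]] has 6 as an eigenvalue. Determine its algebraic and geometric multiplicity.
The characteristic polynomial is (x - 6)^6, so the factor x - 6 appears with exponent 6: the algebraic multiplicity is 6.

rank(A - 6I) = 1, so the eigenspace has dimension 6 - 1 = 5: the geometric multiplicity is 5.

Since 5 < 6, A is not diagonalizable.

algebraic multiplicity 6, geometric multiplicity 5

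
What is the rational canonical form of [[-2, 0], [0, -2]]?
R = [[-2, 0], [0, -2]]

The invariant factors of A (the non-unit diagonal entries of the Smith normal form of xI - A over ℚ[x]) are x + 2, x + 2, each dividing the next. The characteristic polynomial is their product, (x + 2)^2.

The rational canonical form is the block-diagonal matrix of companion matrices C(f_i):
R = [[-2, 0], [0, -2]].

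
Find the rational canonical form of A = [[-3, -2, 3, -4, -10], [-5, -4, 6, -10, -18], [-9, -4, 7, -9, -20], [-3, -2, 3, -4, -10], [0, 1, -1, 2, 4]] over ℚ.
R = [[0, 0, 0, 0, 0], [1, 0, 0, 0, 0], [0, 1, 0, 0, 4], [0, 0, 1, 0, -1], [0, 0, 0, 1, 0]]

The invariant factors of A (the non-unit diagonal entries of the Smith normal form of xI - A over ℚ[x]) are x^2(x^3 + x - 4), each dividing the next. The characteristic polynomial is their product, x^2(x^3 + x - 4).

The rational canonical form is the block-diagonal matrix of companion matrices C(f_i):
R = [[0, 0, 0, 0, 0], [1, 0, 0, 0, 0], [0, 1, 0, 0, 4], [0, 0, 1, 0, -1], [0, 0, 0, 1, 0]].

Note the characteristic polynomial does not split into linear factors over ℚ, so A has no Jordan form over ℚ; the rational canonical form exists over any field.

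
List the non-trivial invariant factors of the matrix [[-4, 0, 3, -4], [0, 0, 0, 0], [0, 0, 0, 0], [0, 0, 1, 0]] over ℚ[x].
x, x^2(x + 4)

The Jordan structure of A has elementary divisors (x + 4), x^2, x. Arranging the block sizes at each eigenvalue in decreasing order and taking row products gives the invariant factors.

Invariant factors (smallest first, each dividing the next): x, x^2(x + 4).

Check: the last factor x^2(x + 4) is the minimal polynomial, and the product x^3(x + 4) is the characteristic polynomial.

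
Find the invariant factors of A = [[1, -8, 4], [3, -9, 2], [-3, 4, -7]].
x + 5, (x + 5)^2

The Jordan structure of A has elementary divisors (x + 5)^2, (x + 5). Arranging the block sizes at each eigenvalue in decreasing order and taking row products gives the invariant factors.

Invariant factors (smallest first, each dividing the next): x + 5, (x + 5)^2.

Check: the last factor (x + 5)^2 is the minimal polynomial, and the product (x + 5)^3 is the characteristic polynomial.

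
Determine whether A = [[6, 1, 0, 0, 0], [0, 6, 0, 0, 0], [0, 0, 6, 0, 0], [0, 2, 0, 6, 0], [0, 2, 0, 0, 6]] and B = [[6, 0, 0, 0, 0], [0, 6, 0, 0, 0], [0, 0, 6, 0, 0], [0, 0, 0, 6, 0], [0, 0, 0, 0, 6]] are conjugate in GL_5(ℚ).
Both have characteristic polynomial (x - 6)^5, but the minimal polynomial of A is (x - 6)^2 while the minimal polynomial of B is x - 6. The minimal polynomial is a similarity invariant, so A and B are not similar.

No.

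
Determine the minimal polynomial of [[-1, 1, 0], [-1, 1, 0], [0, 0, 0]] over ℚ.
m_A(x) = x^2

The characteristic polynomial factors as x^3. The minimal polynomial is ∏(x - λ)^{k_λ} where k_λ is the size of the largest Jordan block at λ.

For λ = 0: rank(A) = 1, and the largest Jordan block has size 2 (the smallest k with rank(A^k) = rank(A^(k+1))).

So m_A(x) = x^2.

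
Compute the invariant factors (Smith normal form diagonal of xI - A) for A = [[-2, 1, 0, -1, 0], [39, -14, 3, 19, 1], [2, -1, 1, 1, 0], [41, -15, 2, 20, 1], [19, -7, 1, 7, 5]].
x^3(x - 5)^2

The Jordan structure of A has elementary divisors x^3, (x - 5)^2. Arranging the block sizes at each eigenvalue in decreasing order and taking row products gives the invariant factors.

Invariant factors (smallest first, each dividing the next): x^3(x - 5)^2.

Check: the last factor x^3(x - 5)^2 is the minimal polynomial, and the product x^3(x - 5)^2 is the characteristic polynomial.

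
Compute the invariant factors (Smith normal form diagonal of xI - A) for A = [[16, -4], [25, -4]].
(x - 6)^2

The Jordan structure of A has elementary divisors (x - 6)^2. Arranging the block sizes at each eigenvalue in decreasing order and taking row products gives the invariant factors.

Invariant factors (smallest first, each dividing the next): (x - 6)^2.

Check: the last factor (x - 6)^2 is the minimal polynomial, and the product (x - 6)^2 is the characteristic polynomial.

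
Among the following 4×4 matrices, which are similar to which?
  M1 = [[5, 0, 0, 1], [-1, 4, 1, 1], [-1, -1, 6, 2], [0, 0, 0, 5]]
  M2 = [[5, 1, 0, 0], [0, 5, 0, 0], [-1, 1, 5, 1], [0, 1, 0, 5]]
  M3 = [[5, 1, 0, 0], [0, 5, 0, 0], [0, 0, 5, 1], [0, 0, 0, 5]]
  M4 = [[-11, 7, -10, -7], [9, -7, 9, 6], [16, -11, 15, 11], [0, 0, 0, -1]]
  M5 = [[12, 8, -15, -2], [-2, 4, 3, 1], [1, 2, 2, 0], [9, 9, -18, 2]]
Characteristic polynomials: χ_{M1} = (x - 5)^4, χ_{M2} = (x - 5)^4, χ_{M3} = (x - 5)^4, χ_{M4} = (x + 1)^4, χ_{M5} = (x - 5)^4.

{M1, M2, M3, M5}: invariant factors (x - 5)^2, (x - 5)^2.

{M4}: invariant factors x + 1, (x + 1)^3.

Matrices are similar if and only if their invariant-factor lists agree; the partition into similarity classes is {M1, M2, M3, M5}, {M4}.

2 classes: {M1, M2, M3, M5}, {M4}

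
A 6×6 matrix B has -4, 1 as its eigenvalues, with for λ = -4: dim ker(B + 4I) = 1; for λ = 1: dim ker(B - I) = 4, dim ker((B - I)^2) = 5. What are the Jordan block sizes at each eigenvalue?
λ = -4: successive nullity increments [1] count blocks of size ≥ k; block sizes are [1].
λ = 1: successive nullity increments [4, 1] count blocks of size ≥ k; block sizes are [2, 1, 1, 1].

Jordan blocks: (-4, 1), (1, 2), (1, 1), (1, 1), (1, 1)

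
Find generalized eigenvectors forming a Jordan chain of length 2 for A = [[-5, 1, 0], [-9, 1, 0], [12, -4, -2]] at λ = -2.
v_1 = [[-1, -2, 4]]^T, v_2 = [[1, 3, -4]]^T

We seek v_1 ∈ ker((A + 2I)^2) \ ker(A + 2I), then set v_{i+1} = (A + 2I) v_i.

One such chain is v_1 = [[-1, -2, 4]]^T, v_2 = [[1, 3, -4]]^T. Check: (A + 2I) v_2 = [[0, 0, 0]]^T = 0.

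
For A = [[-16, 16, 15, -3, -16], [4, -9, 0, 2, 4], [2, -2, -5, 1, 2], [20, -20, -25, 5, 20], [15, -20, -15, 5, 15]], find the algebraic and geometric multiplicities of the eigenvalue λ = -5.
algebraic multiplicity 2, geometric multiplicity 2

The characteristic polynomial is x^3(x + 5)^2, so the factor x + 5 appears with exponent 2: the algebraic multiplicity is 2.

rank(A + 5I) = 3, so the eigenspace has dimension 5 - 3 = 2: the geometric multiplicity is 2.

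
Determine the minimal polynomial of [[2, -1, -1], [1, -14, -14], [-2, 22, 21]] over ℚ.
m_A(x) = (x - 3)^3

The characteristic polynomial factors as (x - 3)^3. The minimal polynomial is ∏(x - λ)^{k_λ} where k_λ is the size of the largest Jordan block at λ.

For λ = 3: rank(A - 3I) = 2, and the largest Jordan block has size 3 (the smallest k with rank((A - 3I)^k) = rank((A - 3I)^(k+1))).

So m_A(x) = (x - 3)^3.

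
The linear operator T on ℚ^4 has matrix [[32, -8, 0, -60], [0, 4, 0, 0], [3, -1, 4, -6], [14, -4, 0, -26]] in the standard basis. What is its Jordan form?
J = [[2, 0, 0, 0], [0, 4, 1, 0], [0, 0, 4, 0], [0, 0, 0, 4]]

The characteristic polynomial is det(xI - A) = (x - 4)^3(x - 2), so the eigenvalues are 2 (algebraic multiplicity 1), 4 (algebraic multiplicity 3).

For λ = 2: algebraic multiplicity 1 gives one 1×1 block.

For λ = 4: rank(A - 4I) = 2, rank((A - 4I)^2) = 1. The eigenspace has dimension 4 - 2 = 2, so there are 2 Jordan blocks; the rank sequence gives block sizes [2, 1].

Assembling the blocks gives the Jordan form J above.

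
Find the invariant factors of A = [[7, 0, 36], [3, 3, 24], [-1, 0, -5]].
(x - 3)(x - 1)^2

The Jordan structure of A has elementary divisors (x - 1)^2, (x - 3). Arranging the block sizes at each eigenvalue in decreasing order and taking row products gives the invariant factors.

Invariant factors (smallest first, each dividing the next): (x - 3)(x - 1)^2.

Check: the last factor (x - 3)(x - 1)^2 is the minimal polynomial, and the product (x - 3)(x - 1)^2 is the characteristic polynomial.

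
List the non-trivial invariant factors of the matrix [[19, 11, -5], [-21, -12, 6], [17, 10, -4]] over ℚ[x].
The Jordan structure of A has elementary divisors x^2, (x - 3). Arranging the block sizes at each eigenvalue in decreasing order and taking row products gives the invariant factors.

Invariant factors (smallest first, each dividing the next): x^2(x - 3).

Check: the last factor x^2(x - 3) is the minimal polynomial, and the product x^2(x - 3) is the characteristic polynomial.

x^2(x - 3)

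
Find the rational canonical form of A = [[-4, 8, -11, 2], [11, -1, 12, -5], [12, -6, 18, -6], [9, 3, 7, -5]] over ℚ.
The invariant factors of A (the non-unit diagonal entries of the Smith normal form of xI - A over ℚ[x]) are x^2 - 4x - 6, x^2 - 4x - 6, each dividing the next. The characteristic polynomial is their product, (x^2 - 4x - 6)^2.

The rational canonical form is the block-diagonal matrix of companion matrices C(f_i):
R = [[0, 6, 0, 0], [1, 4, 0, 0], [0, 0, 0, 6], [0, 0, 1, 4]].

Note the characteristic polynomial does not split into linear factors over ℚ, so A has no Jordan form over ℚ; the rational canonical form exists over any field.

R = [[0, 6, 0, 0], [1, 4, 0, 0], [0, 0, 0, 6], [0, 0, 1, 4]]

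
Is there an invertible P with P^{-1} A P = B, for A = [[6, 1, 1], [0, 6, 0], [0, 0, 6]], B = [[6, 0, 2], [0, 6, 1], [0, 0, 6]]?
Yes.

Two matrices over a field are similar if and only if they have the same invariant factors.

Both A and B have characteristic polynomial (x - 6)^3 and minimal polynomial (x - 6)^2. Computing further, both have invariant factors x - 6, (x - 6)^2. Hence A and B are similar.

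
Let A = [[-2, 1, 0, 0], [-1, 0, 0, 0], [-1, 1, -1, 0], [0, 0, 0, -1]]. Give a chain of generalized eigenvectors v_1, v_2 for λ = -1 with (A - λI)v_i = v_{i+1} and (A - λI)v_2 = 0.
We seek v_1 ∈ ker((A + I)^2) \ ker(A + I), then set v_{i+1} = (A + I) v_i.

One such chain is v_1 = [[2, 3, 2, 0]]^T, v_2 = [[1, 1, 1, 0]]^T. Check: (A + I) v_2 = [[0, 0, 0, 0]]^T = 0.

v_1 = [[2, 3, 2, 0]]^T, v_2 = [[1, 1, 1, 0]]^T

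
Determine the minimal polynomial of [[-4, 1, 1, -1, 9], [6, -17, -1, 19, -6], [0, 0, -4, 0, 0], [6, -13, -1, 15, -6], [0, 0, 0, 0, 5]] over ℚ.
The characteristic polynomial factors as (x - 5)(x - 2)(x + 4)^3. The minimal polynomial is ∏(x - λ)^{k_λ} where k_λ is the size of the largest Jordan block at λ.

For λ = -4: rank(A + 4I) = 3, and the largest Jordan block has size 2 (the smallest k with rank((A + 4I)^k) = rank((A + 4I)^(k+1))).
For λ = 2: rank(A - 2I) = 4, and the largest Jordan block has size 1 (the smallest k with rank((A - 2I)^k) = rank((A - 2I)^(k+1))).
For λ = 5: rank(A - 5I) = 4, and the largest Jordan block has size 1 (the smallest k with rank((A - 5I)^k) = rank((A - 5I)^(k+1))).

So m_A(x) = (x - 5)(x - 2)(x + 4)^2.

m_A(x) = (x - 5)(x - 2)(x + 4)^2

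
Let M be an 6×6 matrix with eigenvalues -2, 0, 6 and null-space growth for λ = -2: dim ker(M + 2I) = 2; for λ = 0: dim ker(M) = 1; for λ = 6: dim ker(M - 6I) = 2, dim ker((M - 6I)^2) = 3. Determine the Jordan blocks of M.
Jordan blocks: (-2, 1), (-2, 1), (0, 1), (6, 2), (6, 1)

λ = -2: successive nullity increments [2] count blocks of size ≥ k; block sizes are [1, 1].
λ = 0: successive nullity increments [1] count blocks of size ≥ k; block sizes are [1].
λ = 6: successive nullity increments [2, 1] count blocks of size ≥ k; block sizes are [2, 1].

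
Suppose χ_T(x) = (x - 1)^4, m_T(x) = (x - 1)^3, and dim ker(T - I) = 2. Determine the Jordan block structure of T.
Jordan blocks: (1, 3), (1, 1)

λ = 1: algebraic multiplicity 4 (exponent in χ_T), largest block size 3 (exponent in m_T), 2 blocks (geometric multiplicity). These force block sizes [3, 1].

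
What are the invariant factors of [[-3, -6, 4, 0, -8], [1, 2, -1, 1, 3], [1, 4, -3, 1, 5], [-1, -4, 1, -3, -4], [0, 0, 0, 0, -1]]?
The Jordan structure of A has elementary divisors (x + 2)^2, (x + 2), (x + 1), (x + 1). Arranging the block sizes at each eigenvalue in decreasing order and taking row products gives the invariant factors.

Invariant factors (smallest first, each dividing the next): (x + 1)(x + 2), (x + 1)(x + 2)^2.

Check: the last factor (x + 1)(x + 2)^2 is the minimal polynomial, and the product (x + 1)^2(x + 2)^3 is the characteristic polynomial.

(x + 1)(x + 2), (x + 1)(x + 2)^2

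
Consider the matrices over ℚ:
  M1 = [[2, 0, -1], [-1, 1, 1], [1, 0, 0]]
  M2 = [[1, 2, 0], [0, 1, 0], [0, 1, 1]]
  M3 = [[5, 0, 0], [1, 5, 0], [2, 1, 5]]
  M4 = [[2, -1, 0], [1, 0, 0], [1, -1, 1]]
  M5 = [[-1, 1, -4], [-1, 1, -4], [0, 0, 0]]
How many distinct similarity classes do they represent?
Characteristic polynomials: χ_{M1} = (x - 1)^3, χ_{M2} = (x - 1)^3, χ_{M3} = (x - 5)^3, χ_{M4} = (x - 1)^3, χ_{M5} = x^3.

{M1, M2, M4}: invariant factors x - 1, (x - 1)^2.

{M3}: invariant factors (x - 5)^3.

{M5}: invariant factors x, x^2.

Matrices are similar if and only if their invariant-factor lists agree; the partition into similarity classes is {M1, M2, M4}, {M3}, {M5}.

3 classes: {M1, M2, M4}, {M3}, {M5}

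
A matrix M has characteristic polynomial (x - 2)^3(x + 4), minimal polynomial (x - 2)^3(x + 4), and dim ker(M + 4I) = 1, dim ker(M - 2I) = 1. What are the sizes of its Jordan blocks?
Jordan blocks: (-4, 1), (2, 3)

λ = -4: algebraic multiplicity 1 (exponent in χ_M), largest block size 1 (exponent in m_M), 1 block (geometric multiplicity). This forces block sizes [1].
λ = 2: algebraic multiplicity 3 (exponent in χ_M), largest block size 3 (exponent in m_M), 1 block (geometric multiplicity). This forces block sizes [3].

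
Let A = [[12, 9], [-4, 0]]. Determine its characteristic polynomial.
χ_A(x) = (x - 6)^2

xI - A = [[x - 12, -9], [4, x]].

Expanding det(xI - A) along the first row:
det(xI - A) = + (x - 12)·det([[x]]) - (-9)·det([[4]]).

Evaluating gives χ_A(x) = x^2 - 12x + 36 = (x - 6)^2.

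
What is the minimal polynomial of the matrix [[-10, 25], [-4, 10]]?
m_A(x) = x^2

The characteristic polynomial factors as x^2. The minimal polynomial is ∏(x - λ)^{k_λ} where k_λ is the size of the largest Jordan block at λ.

For λ = 0: rank(A) = 1, and the largest Jordan block has size 2 (the smallest k with rank(A^k) = rank(A^(k+1))).

So m_A(x) = x^2.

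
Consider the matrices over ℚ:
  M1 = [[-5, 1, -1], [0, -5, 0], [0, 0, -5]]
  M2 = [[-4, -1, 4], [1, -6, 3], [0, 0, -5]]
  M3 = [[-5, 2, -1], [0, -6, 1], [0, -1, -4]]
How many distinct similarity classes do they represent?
Characteristic polynomials: χ_{M1} = (x + 5)^3, χ_{M2} = (x + 5)^3, χ_{M3} = (x + 5)^3.

{M1}: invariant factors x + 5, (x + 5)^2.

{M2, M3}: invariant factors (x + 5)^3.

Matrices are similar if and only if their invariant-factor lists agree; the partition into similarity classes is {M1}, {M2, M3}.

2 classes: {M1}, {M2, M3}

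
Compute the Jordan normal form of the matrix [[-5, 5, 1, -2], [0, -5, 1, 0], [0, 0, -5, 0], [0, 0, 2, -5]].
The characteristic polynomial is det(xI - A) = (x + 5)^4, so the eigenvalues are -5 (algebraic multiplicity 4).

For λ = -5: rank(A + 5I) = 2, rank((A + 5I)^2) = 1, rank((A + 5I)^3) = 0. The eigenspace has dimension 4 - 2 = 2, so there are 2 Jordan blocks; the rank sequence gives block sizes [3, 1].

Assembling the blocks gives the Jordan form J above.

J = [[-5, 1, 0, 0], [0, -5, 1, 0], [0, 0, -5, 0], [0, 0, 0, -5]]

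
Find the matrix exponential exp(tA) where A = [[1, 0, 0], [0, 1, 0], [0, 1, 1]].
e^{tA} = [[e^{t}, 0, 0], [0, e^{t}, 0], [0, t*e^{t}, e^{t}]]

A has Jordan form J = [[1, 1, 0], [0, 1, 0], [0, 0, 1]] with A = PJP^{-1}, so e^{tA} = P e^{tJ} P^{-1}.

For a Jordan block J_k(λ), e^{tJ_k(λ)} = e^{λt} · (I + tN + t^2 N^2/2! + ... + t^{k-1} N^{k-1}/(k-1)!) where N is the nilpotent superdiagonal part.

Assembling the blocks and conjugating back gives the entries of e^{tA} as shown above.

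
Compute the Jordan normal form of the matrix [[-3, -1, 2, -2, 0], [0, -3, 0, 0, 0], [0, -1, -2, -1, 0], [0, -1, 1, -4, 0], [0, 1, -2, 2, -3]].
J = [[-3, 1, 0, 0, 0], [0, -3, 0, 0, 0], [0, 0, -3, 1, 0], [0, 0, 0, -3, 0], [0, 0, 0, 0, -3]]

The characteristic polynomial is det(xI - A) = (x + 3)^5, so the eigenvalues are -3 (algebraic multiplicity 5).

For λ = -3: rank(A + 3I) = 2, rank((A + 3I)^2) = 0. The eigenspace has dimension 5 - 2 = 3, so there are 3 Jordan blocks; the rank sequence gives block sizes [2, 2, 1].

Assembling the blocks gives the Jordan form J above.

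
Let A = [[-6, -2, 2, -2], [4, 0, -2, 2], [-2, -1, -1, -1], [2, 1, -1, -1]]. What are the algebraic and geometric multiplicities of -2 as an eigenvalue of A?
algebraic multiplicity 4, geometric multiplicity 3

The characteristic polynomial is (x + 2)^4, so the factor x + 2 appears with exponent 4: the algebraic multiplicity is 4.

rank(A + 2I) = 1, so the eigenspace has dimension 4 - 1 = 3: the geometric multiplicity is 3.

Since 3 < 4, A is not diagonalizable.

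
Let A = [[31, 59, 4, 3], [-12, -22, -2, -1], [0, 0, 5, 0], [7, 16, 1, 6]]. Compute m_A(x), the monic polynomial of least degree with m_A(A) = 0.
m_A(x) = (x - 5)^3

The characteristic polynomial factors as (x - 5)^4. The minimal polynomial is ∏(x - λ)^{k_λ} where k_λ is the size of the largest Jordan block at λ.

For λ = 5: rank(A - 5I) = 2, and the largest Jordan block has size 3 (the smallest k with rank((A - 5I)^k) = rank((A - 5I)^(k+1))).

So m_A(x) = (x - 5)^3.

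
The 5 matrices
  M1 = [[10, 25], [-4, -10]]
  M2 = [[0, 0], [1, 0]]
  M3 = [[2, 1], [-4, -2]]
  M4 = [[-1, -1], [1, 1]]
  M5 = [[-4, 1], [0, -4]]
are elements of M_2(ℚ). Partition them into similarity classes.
Characteristic polynomials: χ_{M1} = x^2, χ_{M2} = x^2, χ_{M3} = x^2, χ_{M4} = x^2, χ_{M5} = (x + 4)^2.

{M1, M2, M3, M4}: invariant factors x^2.

{M5}: invariant factors (x + 4)^2.

Matrices are similar if and only if their invariant-factor lists agree; the partition into similarity classes is {M1, M2, M3, M4}, {M5}.

2 classes: {M1, M2, M3, M4}, {M5}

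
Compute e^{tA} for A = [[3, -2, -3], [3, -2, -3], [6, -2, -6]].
e^{tA} = [[1 + 3*e^{-2*t} - 3*e^{-3*t}, -1 + e^{-2*t}, 3*(1 - e^{t})*e^{-3*t}], [(3*e^{t} - 3)*e^{-3*t}, e^{-2*t}, 3*(1 - e^{t})*e^{-3*t}], [1 + 3*e^{-2*t} - 4*e^{-3*t}, -1 + e^{-2*t}, (4 - 3*e^{t})*e^{-3*t}]]

A has Jordan form J = [[-3, 0, 0], [0, -2, 0], [0, 0, 0]] with A = PJP^{-1}, so e^{tA} = P e^{tJ} P^{-1}.

For a Jordan block J_k(λ), e^{tJ_k(λ)} = e^{λt} · (I + tN + t^2 N^2/2! + ... + t^{k-1} N^{k-1}/(k-1)!) where N is the nilpotent superdiagonal part.

Assembling the blocks and conjugating back gives the entries of e^{tA} as shown above.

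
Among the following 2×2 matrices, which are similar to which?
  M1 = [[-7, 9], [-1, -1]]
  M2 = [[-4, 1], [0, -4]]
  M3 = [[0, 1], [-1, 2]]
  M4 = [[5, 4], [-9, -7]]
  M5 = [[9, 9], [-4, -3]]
Characteristic polynomials: χ_{M1} = (x + 4)^2, χ_{M2} = (x + 4)^2, χ_{M3} = (x - 1)^2, χ_{M4} = (x + 1)^2, χ_{M5} = (x - 3)^2.

{M1, M2}: invariant factors (x + 4)^2.

{M3}: invariant factors (x - 1)^2.

{M4}: invariant factors (x + 1)^2.

{M5}: invariant factors (x - 3)^2.

Matrices are similar if and only if their invariant-factor lists agree; the partition into similarity classes is {M1, M2}, {M3}, {M4}, {M5}.

4 classes: {M1, M2}, {M3}, {M4}, {M5}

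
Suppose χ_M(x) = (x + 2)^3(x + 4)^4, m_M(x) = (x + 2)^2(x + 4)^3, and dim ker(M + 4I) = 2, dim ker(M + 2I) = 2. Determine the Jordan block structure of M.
λ = -4: algebraic multiplicity 4 (exponent in χ_M), largest block size 3 (exponent in m_M), 2 blocks (geometric multiplicity). These force block sizes [3, 1].
λ = -2: algebraic multiplicity 3 (exponent in χ_M), largest block size 2 (exponent in m_M), 2 blocks (geometric multiplicity). These force block sizes [2, 1].

Jordan blocks: (-4, 3), (-4, 1), (-2, 2), (-2, 1)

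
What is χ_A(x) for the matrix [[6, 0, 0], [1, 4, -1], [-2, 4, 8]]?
xI - A = [[x - 6, 0, 0], [-1, x - 4, 1], [2, -4, x - 8]].

Expanding det(xI - A) along the first row:
det(xI - A) = + (x - 6)·det([[x - 4, 1], [-4, x - 8]]) - (0)·det([[-1, 1], [2, x - 8]]) + (0)·det([[-1, x - 4], [2, -4]]).

Evaluating gives χ_A(x) = x^3 - 18x^2 + 108x - 216 = (x - 6)^3.

χ_A(x) = (x - 6)^3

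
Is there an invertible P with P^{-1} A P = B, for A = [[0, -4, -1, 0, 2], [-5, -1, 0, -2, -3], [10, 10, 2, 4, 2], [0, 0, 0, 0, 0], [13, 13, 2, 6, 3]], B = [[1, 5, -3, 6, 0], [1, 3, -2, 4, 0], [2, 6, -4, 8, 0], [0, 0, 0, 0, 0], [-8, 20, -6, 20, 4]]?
Two matrices over a field are similar if and only if they have the same invariant factors.

Both A and B have characteristic polynomial x^4(x - 4) and minimal polynomial x^3(x - 4). Computing further, both have invariant factors x, x^3(x - 4). Hence A and B are similar.

Yes.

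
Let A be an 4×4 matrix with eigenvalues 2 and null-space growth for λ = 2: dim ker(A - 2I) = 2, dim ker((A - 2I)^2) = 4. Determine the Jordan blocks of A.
Jordan blocks: (2, 2), (2, 2)

λ = 2: successive nullity increments [2, 2] count blocks of size ≥ k; block sizes are [2, 2].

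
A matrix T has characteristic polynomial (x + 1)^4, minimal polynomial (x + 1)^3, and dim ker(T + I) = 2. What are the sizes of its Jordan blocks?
λ = -1: algebraic multiplicity 4 (exponent in χ_T), largest block size 3 (exponent in m_T), 2 blocks (geometric multiplicity). These force block sizes [3, 1].

Jordan blocks: (-1, 3), (-1, 1)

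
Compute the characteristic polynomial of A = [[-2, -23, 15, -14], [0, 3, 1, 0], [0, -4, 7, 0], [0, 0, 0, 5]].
xI - A = [[x + 2, 23, -15, 14], [0, x - 3, -1, 0], [0, 4, x - 7, 0], [0, 0, 0, x - 5]].

Expanding det(xI - A) along the first row:
det(xI - A) = + (x + 2)·det([[x - 3, -1, 0], [4, x - 7, 0], [0, 0, x - 5]]) - (23)·det([[0, -1, 0], [0, x - 7, 0], [0, 0, x - 5]]) + (-15)·det([[0, x - 3, 0], [0, 4, 0], [0, 0, x - 5]]) - (14)·det([[0, x - 3, -1], [0, 4, x - 7], [0, 0, 0]]).

Evaluating gives χ_A(x) = x^4 - 13x^3 + 45x^2 + 25x - 250 = (x - 5)^3(x + 2).

χ_A(x) = (x - 5)^3(x + 2)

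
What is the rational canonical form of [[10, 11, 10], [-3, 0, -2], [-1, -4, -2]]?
The invariant factors of A (the non-unit diagonal entries of the Smith normal form of xI - A over ℚ[x]) are (x - 4)(x^2 - 4x - 1), each dividing the next. The characteristic polynomial is their product, (x - 4)(x^2 - 4x - 1).

The rational canonical form is the block-diagonal matrix of companion matrices C(f_i):
R = [[0, 0, -4], [1, 0, -15], [0, 1, 8]].

Note the characteristic polynomial does not split into linear factors over ℚ, so A has no Jordan form over ℚ; the rational canonical form exists over any field.

R = [[0, 0, -4], [1, 0, -15], [0, 1, 8]]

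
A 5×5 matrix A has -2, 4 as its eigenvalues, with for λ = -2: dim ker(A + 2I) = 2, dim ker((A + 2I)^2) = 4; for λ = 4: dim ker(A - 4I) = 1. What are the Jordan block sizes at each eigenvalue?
Jordan blocks: (-2, 2), (-2, 2), (4, 1)

λ = -2: successive nullity increments [2, 2] count blocks of size ≥ k; block sizes are [2, 2].
λ = 4: successive nullity increments [1] count blocks of size ≥ k; block sizes are [1].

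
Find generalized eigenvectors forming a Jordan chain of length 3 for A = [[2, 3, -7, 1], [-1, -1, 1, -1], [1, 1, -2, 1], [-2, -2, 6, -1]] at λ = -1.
v_1 = [[2, 1, 1, -2]]^T, v_2 = [[0, 1, 0, 0]]^T, v_3 = [[3, 0, 1, -2]]^T

We seek v_1 ∈ ker((A + I)^3) \ ker((A + I)^2), then set v_{i+1} = (A + I) v_i.

One such chain is v_1 = [[2, 1, 1, -2]]^T, v_2 = [[0, 1, 0, 0]]^T, v_3 = [[3, 0, 1, -2]]^T. Check: (A + I) v_3 = [[0, 0, 0, 0]]^T = 0.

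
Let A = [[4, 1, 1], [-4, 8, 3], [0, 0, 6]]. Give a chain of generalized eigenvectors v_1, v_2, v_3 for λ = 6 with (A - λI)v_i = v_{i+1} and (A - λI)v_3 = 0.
We seek v_1 ∈ ker((A - 6I)^3) \ ker((A - 6I)^2), then set v_{i+1} = (A - 6I) v_i.

One such chain is v_1 = [[0, 1, 1]]^T, v_2 = [[2, 5, 0]]^T, v_3 = [[1, 2, 0]]^T. Check: (A - 6I) v_3 = [[0, 0, 0]]^T = 0.

v_1 = [[0, 1, 1]]^T, v_2 = [[2, 5, 0]]^T, v_3 = [[1, 2, 0]]^T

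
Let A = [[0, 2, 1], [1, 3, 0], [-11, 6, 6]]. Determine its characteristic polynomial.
xI - A = [[x, -2, -1], [-1, x - 3, 0], [11, -6, x - 6]].

Expanding det(xI - A) along the first row:
det(xI - A) = + (x)·det([[x - 3, 0], [-6, x - 6]]) - (-2)·det([[-1, 0], [11, x - 6]]) + (-1)·det([[-1, x - 3], [11, -6]]).

Evaluating gives χ_A(x) = x^3 - 9x^2 + 27x - 27 = (x - 3)^3.

χ_A(x) = (x - 3)^3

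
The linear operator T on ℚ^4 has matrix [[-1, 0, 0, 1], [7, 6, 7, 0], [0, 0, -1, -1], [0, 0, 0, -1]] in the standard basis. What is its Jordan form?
J = [[-1, 1, 0, 0], [0, -1, 0, 0], [0, 0, -1, 0], [0, 0, 0, 6]]

The characteristic polynomial is det(xI - A) = (x - 6)(x + 1)^3, so the eigenvalues are -1 (algebraic multiplicity 3), 6 (algebraic multiplicity 1).

For λ = -1: rank(A + I) = 2, rank((A + I)^2) = 1. The eigenspace has dimension 4 - 2 = 2, so there are 2 Jordan blocks; the rank sequence gives block sizes [2, 1].

For λ = 6: algebraic multiplicity 1 gives one 1×1 block.

Assembling the blocks gives the Jordan form J above.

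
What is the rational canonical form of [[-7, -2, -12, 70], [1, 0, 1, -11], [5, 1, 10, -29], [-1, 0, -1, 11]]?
The invariant factors of A (the non-unit diagonal entries of the Smith normal form of xI - A over ℚ[x]) are x - 5, x(x - 5)(x - 4), each dividing the next. The characteristic polynomial is their product, x(x - 5)^2(x - 4).

The rational canonical form is the block-diagonal matrix of companion matrices C(f_i):
R = [[5, 0, 0, 0], [0, 0, 0, 0], [0, 1, 0, -20], [0, 0, 1, 9]].

R = [[5, 0, 0, 0], [0, 0, 0, 0], [0, 1, 0, -20], [0, 0, 1, 9]]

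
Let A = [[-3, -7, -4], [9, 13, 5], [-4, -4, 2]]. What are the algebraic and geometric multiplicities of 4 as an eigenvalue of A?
The characteristic polynomial is (x - 4)^3, so the factor x - 4 appears with exponent 3: the algebraic multiplicity is 3.

rank(A - 4I) = 2, so the eigenspace has dimension 3 - 2 = 1: the geometric multiplicity is 1.

Since 1 < 3, A is not diagonalizable.

algebraic multiplicity 3, geometric multiplicity 1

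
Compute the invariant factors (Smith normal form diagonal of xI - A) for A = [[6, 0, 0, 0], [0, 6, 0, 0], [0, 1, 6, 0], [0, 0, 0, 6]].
The Jordan structure of A has elementary divisors (x - 6)^2, (x - 6), (x - 6). Arranging the block sizes at each eigenvalue in decreasing order and taking row products gives the invariant factors.

Invariant factors (smallest first, each dividing the next): x - 6, x - 6, (x - 6)^2.

Check: the last factor (x - 6)^2 is the minimal polynomial, and the product (x - 6)^4 is the characteristic polynomial.

x - 6, x - 6, (x - 6)^2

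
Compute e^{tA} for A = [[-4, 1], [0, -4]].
e^{tA} = [[e^{-4*t}, t*e^{-4*t}], [0, e^{-4*t}]]

A has Jordan form J = [[-4, 1], [0, -4]] with A = PJP^{-1}, so e^{tA} = P e^{tJ} P^{-1}.

For a Jordan block J_k(λ), e^{tJ_k(λ)} = e^{λt} · (I + tN + t^2 N^2/2! + ... + t^{k-1} N^{k-1}/(k-1)!) where N is the nilpotent superdiagonal part.

Assembling the blocks and conjugating back gives the entries of e^{tA} as shown above.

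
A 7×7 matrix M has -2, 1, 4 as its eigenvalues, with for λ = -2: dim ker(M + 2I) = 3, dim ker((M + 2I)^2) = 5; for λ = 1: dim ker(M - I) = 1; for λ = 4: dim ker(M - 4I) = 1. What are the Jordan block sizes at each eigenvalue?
λ = -2: successive nullity increments [3, 2] count blocks of size ≥ k; block sizes are [2, 2, 1].
λ = 1: successive nullity increments [1] count blocks of size ≥ k; block sizes are [1].
λ = 4: successive nullity increments [1] count blocks of size ≥ k; block sizes are [1].

Jordan blocks: (-2, 2), (-2, 2), (-2, 1), (1, 1), (4, 1)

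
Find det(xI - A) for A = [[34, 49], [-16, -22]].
xI - A = [[x - 34, -49], [16, x + 22]].

Expanding det(xI - A) along the first row:
det(xI - A) = + (x - 34)·det([[x + 22]]) - (-49)·det([[16]]).

Evaluating gives χ_A(x) = x^2 - 12x + 36 = (x - 6)^2.

χ_A(x) = (x - 6)^2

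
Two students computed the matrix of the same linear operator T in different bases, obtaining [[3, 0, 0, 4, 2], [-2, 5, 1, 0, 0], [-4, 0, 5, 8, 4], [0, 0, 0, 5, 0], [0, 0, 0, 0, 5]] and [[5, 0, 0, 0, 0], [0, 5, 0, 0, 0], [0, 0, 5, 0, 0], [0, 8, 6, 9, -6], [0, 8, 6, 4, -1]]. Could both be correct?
No.

Both have characteristic polynomial (x - 5)^4(x - 3), but the minimal polynomial of A is (x - 5)^2(x - 3) while the minimal polynomial of B is (x - 5)(x - 3). The minimal polynomial is a similarity invariant, so A and B are not similar.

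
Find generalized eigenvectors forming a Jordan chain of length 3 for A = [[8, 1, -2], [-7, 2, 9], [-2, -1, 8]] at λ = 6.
We seek v_1 ∈ ker((A - 6I)^3) \ ker((A - 6I)^2), then set v_{i+1} = (A - 6I) v_i.

One such chain is v_1 = [[1, -1, 0]]^T, v_2 = [[1, -3, -1]]^T, v_3 = [[1, -4, -1]]^T. Check: (A - 6I) v_3 = [[0, 0, 0]]^T = 0.

v_1 = [[1, -1, 0]]^T, v_2 = [[1, -3, -1]]^T, v_3 = [[1, -4, -1]]^T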